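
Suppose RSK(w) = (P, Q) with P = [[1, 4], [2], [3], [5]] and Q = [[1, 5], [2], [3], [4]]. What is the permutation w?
Reverse the RSK construction: for i from n down to 1, find the cell of Q containing i, remove the entry at that cell from P, and reverse-bump it up through P; the value ejected from row 1 is w(i).

Step i=5: Q has 5 at row 1, column 2; remove that cell from P, ejecting 4. So w(5) = 4. P is now [[1], [2], [3], [5]].
Step i=4: Q has 4 at row 4, column 1; remove 5 from row 4 of P and reverse-bump: 5 enters row 3 and ejects 3; 3 enters row 2 and ejects 2; 2 enters row 1 and ejects 1. So w(4) = 1. P is now [[2], [3], [5]].
Step i=3: Q has 3 at row 3, column 1; remove 5 from row 3 of P and reverse-bump: 5 enters row 2 and ejects 3; 3 enters row 1 and ejects 2. So w(3) = 2. P is now [[3], [5]].
Step i=2: Q has 2 at row 2, column 1; remove 5 from row 2 of P and reverse-bump: 5 enters row 1 and ejects 3. So w(2) = 3. P is now [[5]].
Step i=1: Q has 1 at row 1, column 1; remove that cell from P, ejecting 5. So w(1) = 5. P is now [].

So w = 5 3 2 1 4.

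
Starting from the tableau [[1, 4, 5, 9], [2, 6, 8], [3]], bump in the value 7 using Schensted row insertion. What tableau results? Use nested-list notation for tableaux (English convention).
[[1, 4, 5, 7], [2, 6, 8, 9], [3]]

In row 1, 7 replaces 9 (the leftmost entry greater than 7); 9 is bumped to row 2. 9 is appended to row 2. The new tableau is [[1, 4, 5, 7], [2, 6, 8, 9], [3]].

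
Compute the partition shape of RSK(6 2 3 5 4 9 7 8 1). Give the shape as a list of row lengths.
Row-insert each entry into an empty tableau.

After inserting 6: P = [[6]].
After inserting 2: P = [[2], [6]].
After inserting 3: P = [[2, 3], [6]].
After inserting 5: P = [[2, 3, 5], [6]].
After inserting 4: P = [[2, 3, 4], [5], [6]].
After inserting 9: P = [[2, 3, 4, 9], [5], [6]].
After inserting 7: P = [[2, 3, 4, 7], [5, 9], [6]].
After inserting 8: P = [[2, 3, 4, 7, 8], [5, 9], [6]].
After inserting 1: P = [[1, 3, 4, 7, 8], [2, 9], [5], [6]].

The final insertion tableau P = [[1, 3, 4, 7, 8], [2, 9], [5], [6]] has shape [5, 2, 1, 1].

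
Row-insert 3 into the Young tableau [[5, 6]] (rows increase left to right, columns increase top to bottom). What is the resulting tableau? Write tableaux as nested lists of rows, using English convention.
[[3, 6], [5]]

In row 1, 3 replaces 5 (the leftmost entry greater than 3); 5 is bumped to row 2. 5 starts a new row 2. The new tableau is [[3, 6], [5]].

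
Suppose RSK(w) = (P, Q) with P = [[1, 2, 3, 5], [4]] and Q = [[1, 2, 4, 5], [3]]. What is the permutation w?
1 4 2 3 5

Reverse RSK: for i = n, n-1, ..., 1, locate i in Q, remove the corresponding corner cell from P, and reverse-bump its entry up through P; the value ejected from row 1 is w(i).

So w = 1 4 2 3 5.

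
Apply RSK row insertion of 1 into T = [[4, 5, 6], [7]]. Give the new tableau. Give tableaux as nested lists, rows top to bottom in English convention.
In row 1, 1 replaces 4 (the leftmost entry greater than 1); 4 is bumped to row 2. In row 2, 4 replaces 7 (the leftmost entry greater than 4); 7 is bumped to row 3. 7 starts a new row 3. The new tableau is [[1, 5, 6], [4], [7]].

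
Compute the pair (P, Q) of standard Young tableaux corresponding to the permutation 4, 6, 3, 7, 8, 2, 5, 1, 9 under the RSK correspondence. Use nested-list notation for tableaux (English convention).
Insert each entry of the permutation into P by Schensted row insertion, recording in Q the position of each new cell.

Insert 4: appended to row 1. P = [[4]].
Insert 6: appended to row 1. P = [[4, 6]].
Insert 3: 3 bumps 4 from row 1; 4 starts row 2. P = [[3, 6], [4]].
Insert 7: appended to row 1. P = [[3, 6, 7], [4]].
Insert 8: appended to row 1. P = [[3, 6, 7, 8], [4]].
Insert 2: 2 bumps 3 from row 1; 3 bumps 4 from row 2; 4 starts row 3. P = [[2, 6, 7, 8], [3], [4]].
Insert 5: 5 bumps 6 from row 1; 6 appends to row 2. P = [[2, 5, 7, 8], [3, 6], [4]].
Insert 1: 1 bumps 2 from row 1; 2 bumps 3 from row 2; 3 bumps 4 from row 3; 4 starts row 4. P = [[1, 5, 7, 8], [2, 6], [3], [4]].
Insert 9: appended to row 1. P = [[1, 5, 7, 8, 9], [2, 6], [3], [4]].

So P = [[1, 5, 7, 8, 9], [2, 6], [3], [4]], Q = [[1, 2, 4, 5, 9], [3, 7], [6], [8]].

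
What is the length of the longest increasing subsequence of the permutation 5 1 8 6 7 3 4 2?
3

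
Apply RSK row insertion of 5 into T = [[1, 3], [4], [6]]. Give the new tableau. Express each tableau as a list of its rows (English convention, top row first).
[[1, 3, 5], [4], [6]]

5 is larger than every entry of row 1, so it is appended to row 1. The new tableau is [[1, 3, 5], [4], [6]].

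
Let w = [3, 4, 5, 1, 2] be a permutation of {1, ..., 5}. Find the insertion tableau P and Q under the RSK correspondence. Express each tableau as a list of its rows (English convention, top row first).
P = [[1, 2, 5], [3, 4]], Q = [[1, 2, 3], [4, 5]]

Insert each entry of the permutation into P by Schensted row insertion, recording in Q the position of each new cell.

Insert 3: appended to row 1. P = [[3]], Q = [[1]].
Insert 4: appended to row 1. P = [[3, 4]], Q = [[1, 2]].
Insert 5: appended to row 1. P = [[3, 4, 5]], Q = [[1, 2, 3]].
Insert 1: 1 bumps 3 from row 1; 3 starts row 2. P = [[1, 4, 5], [3]], Q = [[1, 2, 3], [4]].
Insert 2: 2 bumps 4 from row 1; 4 appends to row 2. P = [[1, 2, 5], [3, 4]], Q = [[1, 2, 3], [4, 5]].

So P = [[1, 2, 5], [3, 4]], Q = [[1, 2, 3], [4, 5]].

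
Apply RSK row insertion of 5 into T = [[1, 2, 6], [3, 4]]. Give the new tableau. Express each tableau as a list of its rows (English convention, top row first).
[[1, 2, 5], [3, 4, 6]]

In row 1, 5 replaces 6 (the leftmost entry greater than 5); 6 is bumped to row 2. 6 is appended to row 2. The new tableau is [[1, 2, 5], [3, 4, 6]].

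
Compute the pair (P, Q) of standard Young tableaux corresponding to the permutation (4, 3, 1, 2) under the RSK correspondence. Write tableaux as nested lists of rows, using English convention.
Insert each entry of the permutation into P by Schensted row insertion, recording in Q the position of each new cell.

Insert 4: appended to row 1. P = [[4]], Q = [[1]].
Insert 3: 3 bumps 4 from row 1; 4 starts row 2. P = [[3], [4]], Q = [[1], [2]].
Insert 1: 1 bumps 3 from row 1; 3 bumps 4 from row 2; 4 starts row 3. P = [[1], [3], [4]], Q = [[1], [2], [3]].
Insert 2: appended to row 1. P = [[1, 2], [3], [4]], Q = [[1, 4], [2], [3]].

So P = [[1, 2], [3], [4]], Q = [[1, 4], [2], [3]].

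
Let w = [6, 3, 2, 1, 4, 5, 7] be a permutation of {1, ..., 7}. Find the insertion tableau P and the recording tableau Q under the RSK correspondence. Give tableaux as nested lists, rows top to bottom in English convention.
Insert each entry of the permutation into P by Schensted row insertion, recording in Q the position of each new cell.

Insert 6: appended to row 1. P = [[6]].
Insert 3: 3 bumps 6 from row 1; 6 starts row 2. P = [[3], [6]].
Insert 2: 2 bumps 3 from row 1; 3 bumps 6 from row 2; 6 starts row 3. P = [[2], [3], [6]].
Insert 1: 1 bumps 2 from row 1; 2 bumps 3 from row 2; 3 bumps 6 from row 3; 6 starts row 4. P = [[1], [2], [3], [6]].
Insert 4: appended to row 1. P = [[1, 4], [2], [3], [6]].
Insert 5: appended to row 1. P = [[1, 4, 5], [2], [3], [6]].
Insert 7: appended to row 1. P = [[1, 4, 5, 7], [2], [3], [6]].

So P = [[1, 4, 5, 7], [2], [3], [6]], Q = [[1, 5, 6, 7], [2], [3], [4]].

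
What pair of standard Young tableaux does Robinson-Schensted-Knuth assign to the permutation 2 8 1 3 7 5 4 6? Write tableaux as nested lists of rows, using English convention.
Insert each entry of the permutation into P by Schensted row insertion, recording in Q the position of each new cell.

Insert 2: appended to row 1. P = [[2]].
Insert 8: appended to row 1. P = [[2, 8]].
Insert 1: 1 bumps 2 from row 1; 2 starts row 2. P = [[1, 8], [2]].
Insert 3: 3 bumps 8 from row 1; 8 appends to row 2. P = [[1, 3], [2, 8]].
Insert 7: appended to row 1. P = [[1, 3, 7], [2, 8]].
Insert 5: 5 bumps 7 from row 1; 7 bumps 8 from row 2; 8 starts row 3. P = [[1, 3, 5], [2, 7], [8]].
Insert 4: 4 bumps 5 from row 1; 5 bumps 7 from row 2; 7 bumps 8 from row 3; 8 starts row 4. P = [[1, 3, 4], [2, 5], [7], [8]].
Insert 6: appended to row 1. P = [[1, 3, 4, 6], [2, 5], [7], [8]].

So P = [[1, 3, 4, 6], [2, 5], [7], [8]], Q = [[1, 2, 5, 8], [3, 4], [6], [7]].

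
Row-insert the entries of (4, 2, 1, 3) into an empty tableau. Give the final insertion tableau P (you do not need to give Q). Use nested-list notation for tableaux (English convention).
Insert 4: appended to row 1. P = [[4]].
Insert 2: 2 bumps 4 from row 1; 4 starts row 2. P = [[2], [4]].
Insert 1: 1 bumps 2 from row 1; 2 bumps 4 from row 2; 4 starts row 3. P = [[1], [2], [4]].
Insert 3: appended to row 1. P = [[1, 3], [2], [4]].

So P = [[1, 3], [2], [4]].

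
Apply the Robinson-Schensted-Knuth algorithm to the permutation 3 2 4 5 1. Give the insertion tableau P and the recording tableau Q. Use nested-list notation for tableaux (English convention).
Insert each entry of the permutation into P by Schensted row insertion, recording in Q the position of each new cell.

Insert 3: appended to row 1. P = [[3]], Q = [[1]].
Insert 2: 2 bumps 3 from row 1; 3 starts row 2. P = [[2], [3]], Q = [[1], [2]].
Insert 4: appended to row 1. P = [[2, 4], [3]], Q = [[1, 3], [2]].
Insert 5: appended to row 1. P = [[2, 4, 5], [3]], Q = [[1, 3, 4], [2]].
Insert 1: 1 bumps 2 from row 1; 2 bumps 3 from row 2; 3 starts row 3. P = [[1, 4, 5], [2], [3]], Q = [[1, 3, 4], [2], [5]].

So P = [[1, 4, 5], [2], [3]], Q = [[1, 3, 4], [2], [5]].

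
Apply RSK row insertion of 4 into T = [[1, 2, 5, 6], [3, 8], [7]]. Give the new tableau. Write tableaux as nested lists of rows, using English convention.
[[1, 2, 4, 6], [3, 5], [7, 8]]

In row 1, 4 replaces 5 (the leftmost entry greater than 4); 5 is bumped to row 2. In row 2, 5 replaces 8 (the leftmost entry greater than 5); 8 is bumped to row 3. 8 is appended to row 3. The new tableau is [[1, 2, 4, 6], [3, 5], [7, 8]].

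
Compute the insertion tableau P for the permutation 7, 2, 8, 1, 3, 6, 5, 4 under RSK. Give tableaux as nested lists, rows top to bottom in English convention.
Insert 7: appended to row 1. P = [[7]].
Insert 2: 2 bumps 7 from row 1; 7 starts row 2. P = [[2], [7]].
Insert 8: appended to row 1. P = [[2, 8], [7]].
Insert 1: 1 bumps 2 from row 1; 2 bumps 7 from row 2; 7 starts row 3. P = [[1, 8], [2], [7]].
Insert 3: 3 bumps 8 from row 1; 8 appends to row 2. P = [[1, 3], [2, 8], [7]].
Insert 6: appended to row 1. P = [[1, 3, 6], [2, 8], [7]].
Insert 5: 5 bumps 6 from row 1; 6 bumps 8 from row 2; 8 appends to row 3. P = [[1, 3, 5], [2, 6], [7, 8]].
Insert 4: 4 bumps 5 from row 1; 5 bumps 6 from row 2; 6 bumps 7 from row 3; 7 starts row 4. P = [[1, 3, 4], [2, 5], [6, 8], [7]].

So P = [[1, 3, 4], [2, 5], [6, 8], [7]].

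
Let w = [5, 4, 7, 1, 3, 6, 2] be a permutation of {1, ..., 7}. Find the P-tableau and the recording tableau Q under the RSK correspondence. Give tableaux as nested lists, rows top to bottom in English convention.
Insert each entry of the permutation into P by Schensted row insertion, recording in Q the position of each new cell.

Insert 5: appended to row 1. P = [[5]], Q = [[1]].
Insert 4: 4 bumps 5 from row 1; 5 starts row 2. P = [[4], [5]], Q = [[1], [2]].
Insert 7: appended to row 1. P = [[4, 7], [5]], Q = [[1, 3], [2]].
Insert 1: 1 bumps 4 from row 1; 4 bumps 5 from row 2; 5 starts row 3. P = [[1, 7], [4], [5]], Q = [[1, 3], [2], [4]].
Insert 3: 3 bumps 7 from row 1; 7 appends to row 2. P = [[1, 3], [4, 7], [5]], Q = [[1, 3], [2, 5], [4]].
Insert 6: appended to row 1. P = [[1, 3, 6], [4, 7], [5]], Q = [[1, 3, 6], [2, 5], [4]].
Insert 2: 2 bumps 3 from row 1; 3 bumps 4 from row 2; 4 bumps 5 from row 3; 5 starts row 4. P = [[1, 2, 6], [3, 7], [4], [5]], Q = [[1, 3, 6], [2, 5], [4], [7]].

So P = [[1, 2, 6], [3, 7], [4], [5]], Q = [[1, 3, 6], [2, 5], [4], [7]].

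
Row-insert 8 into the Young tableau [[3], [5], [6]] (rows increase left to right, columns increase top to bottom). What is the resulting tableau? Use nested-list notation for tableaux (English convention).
[[3, 8], [5], [6]]

8 is larger than every entry of row 1, so it is appended to row 1. The new tableau is [[3, 8], [5], [6]].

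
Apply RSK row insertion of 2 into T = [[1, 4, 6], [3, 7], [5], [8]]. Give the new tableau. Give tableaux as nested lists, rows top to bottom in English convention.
In row 1, 2 replaces 4 (the leftmost entry greater than 2); 4 is bumped to row 2. In row 2, 4 replaces 7 (the leftmost entry greater than 4); 7 is bumped to row 3. 7 is appended to row 3. The new tableau is [[1, 2, 6], [3, 4], [5, 7], [8]].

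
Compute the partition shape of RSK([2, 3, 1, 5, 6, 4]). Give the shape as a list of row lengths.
[4, 2]

Row-insert each entry into an empty tableau.

After inserting 2: P = [[2]].
After inserting 3: P = [[2, 3]].
After inserting 1: P = [[1, 3], [2]].
After inserting 5: P = [[1, 3, 5], [2]].
After inserting 6: P = [[1, 3, 5, 6], [2]].
After inserting 4: P = [[1, 3, 4, 6], [2, 5]].

The final insertion tableau P = [[1, 3, 4, 6], [2, 5]] has shape [4, 2].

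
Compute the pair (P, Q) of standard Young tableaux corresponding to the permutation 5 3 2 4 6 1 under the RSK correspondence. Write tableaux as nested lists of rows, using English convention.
Insert each entry of the permutation into P by Schensted row insertion, recording in Q the position of each new cell.

Insert 5: appended to row 1. P = [[5]], Q = [[1]].
Insert 3: 3 bumps 5 from row 1; 5 starts row 2. P = [[3], [5]], Q = [[1], [2]].
Insert 2: 2 bumps 3 from row 1; 3 bumps 5 from row 2; 5 starts row 3. P = [[2], [3], [5]], Q = [[1], [2], [3]].
Insert 4: appended to row 1. P = [[2, 4], [3], [5]], Q = [[1, 4], [2], [3]].
Insert 6: appended to row 1. P = [[2, 4, 6], [3], [5]], Q = [[1, 4, 5], [2], [3]].
Insert 1: 1 bumps 2 from row 1; 2 bumps 3 from row 2; 3 bumps 5 from row 3; 5 starts row 4. P = [[1, 4, 6], [2], [3], [5]], Q = [[1, 4, 5], [2], [3], [6]].

So P = [[1, 4, 6], [2], [3], [5]], Q = [[1, 4, 5], [2], [3], [6]].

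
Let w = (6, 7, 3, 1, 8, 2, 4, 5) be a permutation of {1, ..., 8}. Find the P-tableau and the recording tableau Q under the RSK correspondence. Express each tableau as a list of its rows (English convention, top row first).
Insert each entry of the permutation into P by Schensted row insertion, recording in Q the position of each new cell.

Insert 6: appended to row 1. P = [[6]].
Insert 7: appended to row 1. P = [[6, 7]].
Insert 3: 3 bumps 6 from row 1; 6 starts row 2. P = [[3, 7], [6]].
Insert 1: 1 bumps 3 from row 1; 3 bumps 6 from row 2; 6 starts row 3. P = [[1, 7], [3], [6]].
Insert 8: appended to row 1. P = [[1, 7, 8], [3], [6]].
Insert 2: 2 bumps 7 from row 1; 7 appends to row 2. P = [[1, 2, 8], [3, 7], [6]].
Insert 4: 4 bumps 8 from row 1; 8 appends to row 2. P = [[1, 2, 4], [3, 7, 8], [6]].
Insert 5: appended to row 1. P = [[1, 2, 4, 5], [3, 7, 8], [6]].

So P = [[1, 2, 4, 5], [3, 7, 8], [6]], Q = [[1, 2, 5, 8], [3, 6, 7], [4]].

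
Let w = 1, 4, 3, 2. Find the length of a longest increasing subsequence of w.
2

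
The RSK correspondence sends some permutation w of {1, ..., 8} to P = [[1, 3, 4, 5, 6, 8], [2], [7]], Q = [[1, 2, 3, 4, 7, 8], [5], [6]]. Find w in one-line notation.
2 3 4 7 5 1 6 8

Reverse the RSK construction: for i from n down to 1, find the cell of Q containing i, remove the entry at that cell from P, and reverse-bump it up through P; the value ejected from row 1 is w(i).

Step i=8: Q has 8 at row 1, column 6; remove that cell from P, ejecting 8. So w(8) = 8. P is now [[1, 3, 4, 5, 6], [2], [7]].
Step i=7: Q has 7 at row 1, column 5; remove that cell from P, ejecting 6. So w(7) = 6. P is now [[1, 3, 4, 5], [2], [7]].
Step i=6: Q has 6 at row 3, column 1; remove 7 from row 3 of P and reverse-bump: 7 enters row 2 and ejects 2; 2 enters row 1 and ejects 1. So w(6) = 1. P is now [[2, 3, 4, 5], [7]].
Step i=5: Q has 5 at row 2, column 1; remove 7 from row 2 of P and reverse-bump: 7 enters row 1 and ejects 5. So w(5) = 5. P is now [[2, 3, 4, 7]].
Step i=4: Q has 4 at row 1, column 4; remove that cell from P, ejecting 7. So w(4) = 7. P is now [[2, 3, 4]].
Step i=3: Q has 3 at row 1, column 3; remove that cell from P, ejecting 4. So w(3) = 4. P is now [[2, 3]].
Step i=2: Q has 2 at row 1, column 2; remove that cell from P, ejecting 3. So w(2) = 3. P is now [[2]].
Step i=1: Q has 1 at row 1, column 1; remove that cell from P, ejecting 2. So w(1) = 2. P is now [].

So w = 2 3 4 7 5 1 6 8.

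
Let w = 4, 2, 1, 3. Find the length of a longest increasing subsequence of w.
2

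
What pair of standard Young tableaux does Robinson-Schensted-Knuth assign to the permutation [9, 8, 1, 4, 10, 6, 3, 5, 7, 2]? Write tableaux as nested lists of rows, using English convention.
P = [[1, 2, 5, 7], [3, 6], [4, 10], [8], [9]], Q = [[1, 4, 5, 9], [2, 6], [3, 8], [7], [10]]

Insert each entry of the permutation into P by Schensted row insertion, recording in Q the position of each new cell.

Insert 9: appended to row 1. P = [[9]].
Insert 8: 8 bumps 9 from row 1; 9 starts row 2. P = [[8], [9]].
Insert 1: 1 bumps 8 from row 1; 8 bumps 9 from row 2; 9 starts row 3. P = [[1], [8], [9]].
Insert 4: appended to row 1. P = [[1, 4], [8], [9]].
Insert 10: appended to row 1. P = [[1, 4, 10], [8], [9]].
Insert 6: 6 bumps 10 from row 1; 10 appends to row 2. P = [[1, 4, 6], [8, 10], [9]].
Insert 3: 3 bumps 4 from row 1; 4 bumps 8 from row 2; 8 bumps 9 from row 3; 9 starts row 4. P = [[1, 3, 6], [4, 10], [8], [9]].
Insert 5: 5 bumps 6 from row 1; 6 bumps 10 from row 2; 10 appends to row 3. P = [[1, 3, 5], [4, 6], [8, 10], [9]].
Insert 7: appended to row 1. P = [[1, 3, 5, 7], [4, 6], [8, 10], [9]].
Insert 2: 2 bumps 3 from row 1; 3 bumps 4 from row 2; 4 bumps 8 from row 3; 8 bumps 9 from row 4; 9 starts row 5. P = [[1, 2, 5, 7], [3, 6], [4, 10], [8], [9]].

So P = [[1, 2, 5, 7], [3, 6], [4, 10], [8], [9]], Q = [[1, 4, 5, 9], [2, 6], [3, 8], [7], [10]].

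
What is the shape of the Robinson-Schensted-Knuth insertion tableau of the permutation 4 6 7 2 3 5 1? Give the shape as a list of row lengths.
Row-insert each entry into an empty tableau.

After inserting 4: P = [[4]].
After inserting 6: P = [[4, 6]].
After inserting 7: P = [[4, 6, 7]].
After inserting 2: P = [[2, 6, 7], [4]].
After inserting 3: P = [[2, 3, 7], [4, 6]].
After inserting 5: P = [[2, 3, 5], [4, 6, 7]].
After inserting 1: P = [[1, 3, 5], [2, 6, 7], [4]].

The final insertion tableau P = [[1, 3, 5], [2, 6, 7], [4]] has shape [3, 3, 1].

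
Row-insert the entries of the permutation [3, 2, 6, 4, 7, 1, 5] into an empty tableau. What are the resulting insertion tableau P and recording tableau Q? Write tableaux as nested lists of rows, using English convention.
P = [[1, 4, 5], [2, 6, 7], [3]], Q = [[1, 3, 5], [2, 4, 7], [6]]

Insert each entry of the permutation into P by Schensted row insertion, recording in Q the position of each new cell.

Insert 3: appended to row 1. P = [[3]], Q = [[1]].
Insert 2: 2 bumps 3 from row 1; 3 starts row 2. P = [[2], [3]], Q = [[1], [2]].
Insert 6: appended to row 1. P = [[2, 6], [3]], Q = [[1, 3], [2]].
Insert 4: 4 bumps 6 from row 1; 6 appends to row 2. P = [[2, 4], [3, 6]], Q = [[1, 3], [2, 4]].
Insert 7: appended to row 1. P = [[2, 4, 7], [3, 6]], Q = [[1, 3, 5], [2, 4]].
Insert 1: 1 bumps 2 from row 1; 2 bumps 3 from row 2; 3 starts row 3. P = [[1, 4, 7], [2, 6], [3]], Q = [[1, 3, 5], [2, 4], [6]].
Insert 5: 5 bumps 7 from row 1; 7 appends to row 2. P = [[1, 4, 5], [2, 6, 7], [3]], Q = [[1, 3, 5], [2, 4, 7], [6]].

So P = [[1, 4, 5], [2, 6, 7], [3]], Q = [[1, 3, 5], [2, 4, 7], [6]].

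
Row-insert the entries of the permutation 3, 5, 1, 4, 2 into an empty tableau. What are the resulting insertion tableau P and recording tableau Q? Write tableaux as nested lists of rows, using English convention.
P = [[1, 2], [3, 4], [5]], Q = [[1, 2], [3, 4], [5]]

Insert each entry of the permutation into P by Schensted row insertion, recording in Q the position of each new cell.

Insert 3: appended to row 1. P = [[3]].
Insert 5: appended to row 1. P = [[3, 5]].
Insert 1: 1 bumps 3 from row 1; 3 starts row 2. P = [[1, 5], [3]].
Insert 4: 4 bumps 5 from row 1; 5 appends to row 2. P = [[1, 4], [3, 5]].
Insert 2: 2 bumps 4 from row 1; 4 bumps 5 from row 2; 5 starts row 3. P = [[1, 2], [3, 4], [5]].

So P = [[1, 2], [3, 4], [5]], Q = [[1, 2], [3, 4], [5]].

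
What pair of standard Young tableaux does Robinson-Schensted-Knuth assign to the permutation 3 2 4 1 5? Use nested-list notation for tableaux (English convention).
P = [[1, 4, 5], [2], [3]], Q = [[1, 3, 5], [2], [4]]

Insert each entry of the permutation into P by Schensted row insertion, recording in Q the position of each new cell.

Insert 3: appended to row 1. P = [[3]].
Insert 2: 2 bumps 3 from row 1; 3 starts row 2. P = [[2], [3]].
Insert 4: appended to row 1. P = [[2, 4], [3]].
Insert 1: 1 bumps 2 from row 1; 2 bumps 3 from row 2; 3 starts row 3. P = [[1, 4], [2], [3]].
Insert 5: appended to row 1. P = [[1, 4, 5], [2], [3]].

So P = [[1, 4, 5], [2], [3]], Q = [[1, 3, 5], [2], [4]].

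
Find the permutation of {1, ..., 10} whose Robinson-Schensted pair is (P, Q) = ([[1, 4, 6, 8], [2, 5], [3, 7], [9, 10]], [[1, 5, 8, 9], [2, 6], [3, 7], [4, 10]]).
9 3 2 1 10 7 5 6 8 4

Reverse the RSK construction: for i from n down to 1, find the cell of Q containing i, remove the entry at that cell from P, and reverse-bump it up through P; the value ejected from row 1 is w(i).

Step i=10: Q has 10 at row 4, column 2; remove 10 from row 4 of P and reverse-bump: 10 enters row 3 and ejects 7; 7 enters row 2 and ejects 5; 5 enters row 1 and ejects 4. So w(10) = 4. P is now [[1, 5, 6, 8], [2, 7], [3, 10], [9]].
Step i=9: Q has 9 at row 1, column 4; remove that cell from P, ejecting 8. So w(9) = 8. P is now [[1, 5, 6], [2, 7], [3, 10], [9]].
Step i=8: Q has 8 at row 1, column 3; remove that cell from P, ejecting 6. So w(8) = 6. P is now [[1, 5], [2, 7], [3, 10], [9]].
Step i=7: Q has 7 at row 3, column 2; remove 10 from row 3 of P and reverse-bump: 10 enters row 2 and ejects 7; 7 enters row 1 and ejects 5. So w(7) = 5. P is now [[1, 7], [2, 10], [3], [9]].
Step i=6: Q has 6 at row 2, column 2; remove 10 from row 2 of P and reverse-bump: 10 enters row 1 and ejects 7. So w(6) = 7. P is now [[1, 10], [2], [3], [9]].
Step i=5: Q has 5 at row 1, column 2; remove that cell from P, ejecting 10. So w(5) = 10. P is now [[1], [2], [3], [9]].
Step i=4: Q has 4 at row 4, column 1; remove 9 from row 4 of P and reverse-bump: 9 enters row 3 and ejects 3; 3 enters row 2 and ejects 2; 2 enters row 1 and ejects 1. So w(4) = 1. P is now [[2], [3], [9]].
Step i=3: Q has 3 at row 3, column 1; remove 9 from row 3 of P and reverse-bump: 9 enters row 2 and ejects 3; 3 enters row 1 and ejects 2. So w(3) = 2. P is now [[3], [9]].
Step i=2: Q has 2 at row 2, column 1; remove 9 from row 2 of P and reverse-bump: 9 enters row 1 and ejects 3. So w(2) = 3. P is now [[9]].
Step i=1: Q has 1 at row 1, column 1; remove that cell from P, ejecting 9. So w(1) = 9. P is now [].

So w = 9 3 2 1 10 7 5 6 8 4.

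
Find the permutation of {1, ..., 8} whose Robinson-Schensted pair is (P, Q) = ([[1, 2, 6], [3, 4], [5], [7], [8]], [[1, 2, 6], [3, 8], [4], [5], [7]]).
Reverse the RSK construction: for i from n down to 1, find the cell of Q containing i, remove the entry at that cell from P, and reverse-bump it up through P; the value ejected from row 1 is w(i).

Step i=8: Q has 8 at row 2, column 2; remove 4 from row 2 of P and reverse-bump: 4 enters row 1 and ejects 2. So w(8) = 2. P is now [[1, 4, 6], [3], [5], [7], [8]].
Step i=7: Q has 7 at row 5, column 1; remove 8 from row 5 of P and reverse-bump: 8 enters row 4 and ejects 7; 7 enters row 3 and ejects 5; 5 enters row 2 and ejects 3; 3 enters row 1 and ejects 1. So w(7) = 1. P is now [[3, 4, 6], [5], [7], [8]].
Step i=6: Q has 6 at row 1, column 3; remove that cell from P, ejecting 6. So w(6) = 6. P is now [[3, 4], [5], [7], [8]].
Step i=5: Q has 5 at row 4, column 1; remove 8 from row 4 of P and reverse-bump: 8 enters row 3 and ejects 7; 7 enters row 2 and ejects 5; 5 enters row 1 and ejects 4. So w(5) = 4. P is now [[3, 5], [7], [8]].
Step i=4: Q has 4 at row 3, column 1; remove 8 from row 3 of P and reverse-bump: 8 enters row 2 and ejects 7; 7 enters row 1 and ejects 5. So w(4) = 5. P is now [[3, 7], [8]].
Step i=3: Q has 3 at row 2, column 1; remove 8 from row 2 of P and reverse-bump: 8 enters row 1 and ejects 7. So w(3) = 7. P is now [[3, 8]].
Step i=2: Q has 2 at row 1, column 2; remove that cell from P, ejecting 8. So w(2) = 8. P is now [[3]].
Step i=1: Q has 1 at row 1, column 1; remove that cell from P, ejecting 3. So w(1) = 3. P is now [].

So w = 3 8 7 5 4 6 1 2.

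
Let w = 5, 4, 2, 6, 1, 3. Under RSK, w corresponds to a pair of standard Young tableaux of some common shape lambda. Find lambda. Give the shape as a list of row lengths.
Row-insert each entry into an empty tableau.

After inserting 5: P = [[5]].
After inserting 4: P = [[4], [5]].
After inserting 2: P = [[2], [4], [5]].
After inserting 6: P = [[2, 6], [4], [5]].
After inserting 1: P = [[1, 6], [2], [4], [5]].
After inserting 3: P = [[1, 3], [2, 6], [4], [5]].

The final insertion tableau P = [[1, 3], [2, 6], [4], [5]] has shape [2, 2, 1, 1].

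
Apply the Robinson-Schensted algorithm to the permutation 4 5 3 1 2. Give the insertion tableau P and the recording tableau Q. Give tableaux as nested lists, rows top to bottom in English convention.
Insert each entry of the permutation into P by Schensted row insertion, recording in Q the position of each new cell.

Insert 4: appended to row 1. P = [[4]], Q = [[1]].
Insert 5: appended to row 1. P = [[4, 5]], Q = [[1, 2]].
Insert 3: 3 bumps 4 from row 1; 4 starts row 2. P = [[3, 5], [4]], Q = [[1, 2], [3]].
Insert 1: 1 bumps 3 from row 1; 3 bumps 4 from row 2; 4 starts row 3. P = [[1, 5], [3], [4]], Q = [[1, 2], [3], [4]].
Insert 2: 2 bumps 5 from row 1; 5 appends to row 2. P = [[1, 2], [3, 5], [4]], Q = [[1, 2], [3, 5], [4]].

So P = [[1, 2], [3, 5], [4]], Q = [[1, 2], [3, 5], [4]].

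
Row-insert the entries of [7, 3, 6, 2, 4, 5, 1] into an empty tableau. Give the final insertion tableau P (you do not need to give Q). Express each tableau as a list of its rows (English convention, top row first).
P = [[1, 4, 5], [2, 6], [3], [7]]

Insert 7: appended to row 1. P = [[7]].
Insert 3: 3 bumps 7 from row 1; 7 starts row 2. P = [[3], [7]].
Insert 6: appended to row 1. P = [[3, 6], [7]].
Insert 2: 2 bumps 3 from row 1; 3 bumps 7 from row 2; 7 starts row 3. P = [[2, 6], [3], [7]].
Insert 4: 4 bumps 6 from row 1; 6 appends to row 2. P = [[2, 4], [3, 6], [7]].
Insert 5: appended to row 1. P = [[2, 4, 5], [3, 6], [7]].
Insert 1: 1 bumps 2 from row 1; 2 bumps 3 from row 2; 3 bumps 7 from row 3; 7 starts row 4. P = [[1, 4, 5], [2, 6], [3], [7]].

So P = [[1, 4, 5], [2, 6], [3], [7]].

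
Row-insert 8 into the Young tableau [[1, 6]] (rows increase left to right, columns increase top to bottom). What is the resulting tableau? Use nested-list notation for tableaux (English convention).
[[1, 6, 8]]

8 is larger than every entry of row 1, so it is appended to row 1. The new tableau is [[1, 6, 8]].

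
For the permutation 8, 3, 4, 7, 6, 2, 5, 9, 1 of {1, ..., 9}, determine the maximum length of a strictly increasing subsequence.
4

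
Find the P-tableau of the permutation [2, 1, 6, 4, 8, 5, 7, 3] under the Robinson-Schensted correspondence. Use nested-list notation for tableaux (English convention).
P = [[1, 3, 5, 7], [2, 4, 8], [6]]

Insert 2: appended to row 1. P = [[2]].
Insert 1: 1 bumps 2 from row 1; 2 starts row 2. P = [[1], [2]].
Insert 6: appended to row 1. P = [[1, 6], [2]].
Insert 4: 4 bumps 6 from row 1; 6 appends to row 2. P = [[1, 4], [2, 6]].
Insert 8: appended to row 1. P = [[1, 4, 8], [2, 6]].
Insert 5: 5 bumps 8 from row 1; 8 appends to row 2. P = [[1, 4, 5], [2, 6, 8]].
Insert 7: appended to row 1. P = [[1, 4, 5, 7], [2, 6, 8]].
Insert 3: 3 bumps 4 from row 1; 4 bumps 6 from row 2; 6 starts row 3. P = [[1, 3, 5, 7], [2, 4, 8], [6]].

So P = [[1, 3, 5, 7], [2, 4, 8], [6]].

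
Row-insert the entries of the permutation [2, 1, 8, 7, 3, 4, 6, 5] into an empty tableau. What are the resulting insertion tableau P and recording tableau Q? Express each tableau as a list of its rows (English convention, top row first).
Insert each entry of the permutation into P by Schensted row insertion, recording in Q the position of each new cell.

Insert 2: appended to row 1. P = [[2]].
Insert 1: 1 bumps 2 from row 1; 2 starts row 2. P = [[1], [2]].
Insert 8: appended to row 1. P = [[1, 8], [2]].
Insert 7: 7 bumps 8 from row 1; 8 appends to row 2. P = [[1, 7], [2, 8]].
Insert 3: 3 bumps 7 from row 1; 7 bumps 8 from row 2; 8 starts row 3. P = [[1, 3], [2, 7], [8]].
Insert 4: appended to row 1. P = [[1, 3, 4], [2, 7], [8]].
Insert 6: appended to row 1. P = [[1, 3, 4, 6], [2, 7], [8]].
Insert 5: 5 bumps 6 from row 1; 6 bumps 7 from row 2; 7 bumps 8 from row 3; 8 starts row 4. P = [[1, 3, 4, 5], [2, 6], [7], [8]].

So P = [[1, 3, 4, 5], [2, 6], [7], [8]], Q = [[1, 3, 6, 7], [2, 4], [5], [8]].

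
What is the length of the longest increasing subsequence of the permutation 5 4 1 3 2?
2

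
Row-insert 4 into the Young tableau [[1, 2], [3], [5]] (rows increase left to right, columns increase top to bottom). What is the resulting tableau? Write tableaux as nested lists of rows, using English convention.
[[1, 2, 4], [3], [5]]

4 is larger than every entry of row 1, so it is appended to row 1. The new tableau is [[1, 2, 4], [3], [5]].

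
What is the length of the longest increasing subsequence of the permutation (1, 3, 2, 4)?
3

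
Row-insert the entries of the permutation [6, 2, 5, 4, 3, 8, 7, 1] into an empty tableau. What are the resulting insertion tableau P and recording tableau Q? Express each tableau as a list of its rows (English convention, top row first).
P = [[1, 3, 7], [2, 8], [4], [5], [6]], Q = [[1, 3, 6], [2, 7], [4], [5], [8]]

Insert each entry of the permutation into P by Schensted row insertion, recording in Q the position of each new cell.

Insert 6: appended to row 1. P = [[6]].
Insert 2: 2 bumps 6 from row 1; 6 starts row 2. P = [[2], [6]].
Insert 5: appended to row 1. P = [[2, 5], [6]].
Insert 4: 4 bumps 5 from row 1; 5 bumps 6 from row 2; 6 starts row 3. P = [[2, 4], [5], [6]].
Insert 3: 3 bumps 4 from row 1; 4 bumps 5 from row 2; 5 bumps 6 from row 3; 6 starts row 4. P = [[2, 3], [4], [5], [6]].
Insert 8: appended to row 1. P = [[2, 3, 8], [4], [5], [6]].
Insert 7: 7 bumps 8 from row 1; 8 appends to row 2. P = [[2, 3, 7], [4, 8], [5], [6]].
Insert 1: 1 bumps 2 from row 1; 2 bumps 4 from row 2; 4 bumps 5 from row 3; 5 bumps 6 from row 4; 6 starts row 5. P = [[1, 3, 7], [2, 8], [4], [5], [6]].

So P = [[1, 3, 7], [2, 8], [4], [5], [6]], Q = [[1, 3, 6], [2, 7], [4], [5], [8]].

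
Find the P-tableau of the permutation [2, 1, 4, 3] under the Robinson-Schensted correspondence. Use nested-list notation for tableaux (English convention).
P = [[1, 3], [2, 4]]

Insert 2: appended to row 1. P = [[2]].
Insert 1: 1 bumps 2 from row 1; 2 starts row 2. P = [[1], [2]].
Insert 4: appended to row 1. P = [[1, 4], [2]].
Insert 3: 3 bumps 4 from row 1; 4 appends to row 2. P = [[1, 3], [2, 4]].

So P = [[1, 3], [2, 4]].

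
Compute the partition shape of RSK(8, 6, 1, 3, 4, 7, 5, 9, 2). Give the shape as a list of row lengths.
Row-insert each entry into an empty tableau.

After inserting 8: P = [[8]].
After inserting 6: P = [[6], [8]].
After inserting 1: P = [[1], [6], [8]].
After inserting 3: P = [[1, 3], [6], [8]].
After inserting 4: P = [[1, 3, 4], [6], [8]].
After inserting 7: P = [[1, 3, 4, 7], [6], [8]].
After inserting 5: P = [[1, 3, 4, 5], [6, 7], [8]].
After inserting 9: P = [[1, 3, 4, 5, 9], [6, 7], [8]].
After inserting 2: P = [[1, 2, 4, 5, 9], [3, 7], [6], [8]].

The final insertion tableau P = [[1, 2, 4, 5, 9], [3, 7], [6], [8]] has shape [5, 2, 1, 1].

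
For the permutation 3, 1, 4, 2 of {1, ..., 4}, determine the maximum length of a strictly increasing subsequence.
2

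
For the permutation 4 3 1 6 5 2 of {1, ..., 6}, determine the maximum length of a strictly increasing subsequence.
2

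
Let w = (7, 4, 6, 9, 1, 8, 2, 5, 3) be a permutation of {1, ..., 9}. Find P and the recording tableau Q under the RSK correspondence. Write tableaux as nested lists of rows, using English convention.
P = [[1, 2, 3], [4, 5, 8], [6, 9], [7]], Q = [[1, 3, 4], [2, 6, 8], [5, 7], [9]]

Insert each entry of the permutation into P by Schensted row insertion, recording in Q the position of each new cell.

Insert 7: appended to row 1. P = [[7]].
Insert 4: 4 bumps 7 from row 1; 7 starts row 2. P = [[4], [7]].
Insert 6: appended to row 1. P = [[4, 6], [7]].
Insert 9: appended to row 1. P = [[4, 6, 9], [7]].
Insert 1: 1 bumps 4 from row 1; 4 bumps 7 from row 2; 7 starts row 3. P = [[1, 6, 9], [4], [7]].
Insert 8: 8 bumps 9 from row 1; 9 appends to row 2. P = [[1, 6, 8], [4, 9], [7]].
Insert 2: 2 bumps 6 from row 1; 6 bumps 9 from row 2; 9 appends to row 3. P = [[1, 2, 8], [4, 6], [7, 9]].
Insert 5: 5 bumps 8 from row 1; 8 appends to row 2. P = [[1, 2, 5], [4, 6, 8], [7, 9]].
Insert 3: 3 bumps 5 from row 1; 5 bumps 6 from row 2; 6 bumps 7 from row 3; 7 starts row 4. P = [[1, 2, 3], [4, 5, 8], [6, 9], [7]].

So P = [[1, 2, 3], [4, 5, 8], [6, 9], [7]], Q = [[1, 3, 4], [2, 6, 8], [5, 7], [9]].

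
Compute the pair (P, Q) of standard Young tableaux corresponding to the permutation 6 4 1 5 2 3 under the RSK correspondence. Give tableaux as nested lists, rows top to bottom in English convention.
Insert each entry of the permutation into P by Schensted row insertion, recording in Q the position of each new cell.

Insert 6: appended to row 1. P = [[6]], Q = [[1]].
Insert 4: 4 bumps 6 from row 1; 6 starts row 2. P = [[4], [6]], Q = [[1], [2]].
Insert 1: 1 bumps 4 from row 1; 4 bumps 6 from row 2; 6 starts row 3. P = [[1], [4], [6]], Q = [[1], [2], [3]].
Insert 5: appended to row 1. P = [[1, 5], [4], [6]], Q = [[1, 4], [2], [3]].
Insert 2: 2 bumps 5 from row 1; 5 appends to row 2. P = [[1, 2], [4, 5], [6]], Q = [[1, 4], [2, 5], [3]].
Insert 3: appended to row 1. P = [[1, 2, 3], [4, 5], [6]], Q = [[1, 4, 6], [2, 5], [3]].

So P = [[1, 2, 3], [4, 5], [6]], Q = [[1, 4, 6], [2, 5], [3]].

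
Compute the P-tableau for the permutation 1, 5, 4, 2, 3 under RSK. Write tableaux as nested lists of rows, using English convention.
P = [[1, 2, 3], [4], [5]]

Insert 1: appended to row 1. P = [[1]].
Insert 5: appended to row 1. P = [[1, 5]].
Insert 4: 4 bumps 5 from row 1; 5 starts row 2. P = [[1, 4], [5]].
Insert 2: 2 bumps 4 from row 1; 4 bumps 5 from row 2; 5 starts row 3. P = [[1, 2], [4], [5]].
Insert 3: appended to row 1. P = [[1, 2, 3], [4], [5]].

So P = [[1, 2, 3], [4], [5]].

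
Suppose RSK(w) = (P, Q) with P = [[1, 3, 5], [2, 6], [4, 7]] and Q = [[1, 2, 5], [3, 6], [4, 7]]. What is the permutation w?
2 4 3 1 7 6 5

Reverse RSK: for i = n, n-1, ..., 1, locate i in Q, remove the corresponding corner cell from P, and reverse-bump its entry up through P; the value ejected from row 1 is w(i).

So w = 2 4 3 1 7 6 5.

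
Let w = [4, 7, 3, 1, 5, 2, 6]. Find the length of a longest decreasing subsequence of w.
3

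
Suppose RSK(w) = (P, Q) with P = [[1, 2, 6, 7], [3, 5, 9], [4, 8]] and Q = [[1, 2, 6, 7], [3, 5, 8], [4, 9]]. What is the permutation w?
4 8 3 1 5 6 9 7 2

Reverse the RSK construction: for i from n down to 1, find the cell of Q containing i, remove the entry at that cell from P, and reverse-bump it up through P; the value ejected from row 1 is w(i).

Step i=9: Q has 9 at row 3, column 2; remove 8 from row 3 of P and reverse-bump: 8 enters row 2 and ejects 5; 5 enters row 1 and ejects 2. So w(9) = 2. P is now [[1, 5, 6, 7], [3, 8, 9], [4]].
Step i=8: Q has 8 at row 2, column 3; remove 9 from row 2 of P and reverse-bump: 9 enters row 1 and ejects 7. So w(8) = 7. P is now [[1, 5, 6, 9], [3, 8], [4]].
Step i=7: Q has 7 at row 1, column 4; remove that cell from P, ejecting 9. So w(7) = 9. P is now [[1, 5, 6], [3, 8], [4]].
Step i=6: Q has 6 at row 1, column 3; remove that cell from P, ejecting 6. So w(6) = 6. P is now [[1, 5], [3, 8], [4]].
Step i=5: Q has 5 at row 2, column 2; remove 8 from row 2 of P and reverse-bump: 8 enters row 1 and ejects 5. So w(5) = 5. P is now [[1, 8], [3], [4]].
Step i=4: Q has 4 at row 3, column 1; remove 4 from row 3 of P and reverse-bump: 4 enters row 2 and ejects 3; 3 enters row 1 and ejects 1. So w(4) = 1. P is now [[3, 8], [4]].
Step i=3: Q has 3 at row 2, column 1; remove 4 from row 2 of P and reverse-bump: 4 enters row 1 and ejects 3. So w(3) = 3. P is now [[4, 8]].
Step i=2: Q has 2 at row 1, column 2; remove that cell from P, ejecting 8. So w(2) = 8. P is now [[4]].
Step i=1: Q has 1 at row 1, column 1; remove that cell from P, ejecting 4. So w(1) = 4. P is now [].

So w = 4 8 3 1 5 6 9 7 2.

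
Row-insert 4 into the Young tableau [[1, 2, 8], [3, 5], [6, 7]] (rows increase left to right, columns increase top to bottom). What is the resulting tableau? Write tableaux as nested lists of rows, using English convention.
[[1, 2, 4], [3, 5, 8], [6, 7]]

In row 1, 4 replaces 8 (the leftmost entry greater than 4); 8 is bumped to row 2. 8 is appended to row 2. The new tableau is [[1, 2, 4], [3, 5, 8], [6, 7]].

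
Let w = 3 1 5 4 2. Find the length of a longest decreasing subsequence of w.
3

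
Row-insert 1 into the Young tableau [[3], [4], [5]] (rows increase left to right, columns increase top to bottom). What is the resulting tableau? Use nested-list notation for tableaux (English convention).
[[1], [3], [4], [5]]

In row 1, 1 replaces 3 (the leftmost entry greater than 1); 3 is bumped to row 2. In row 2, 3 replaces 4 (the leftmost entry greater than 3); 4 is bumped to row 3. In row 3, 4 replaces 5 (the leftmost entry greater than 4); 5 is bumped to row 4. 5 starts a new row 4. The new tableau is [[1], [3], [4], [5]].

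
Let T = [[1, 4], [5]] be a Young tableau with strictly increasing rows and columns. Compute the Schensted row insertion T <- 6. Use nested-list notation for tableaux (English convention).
6 is larger than every entry of row 1, so it is appended to row 1. The new tableau is [[1, 4, 6], [5]].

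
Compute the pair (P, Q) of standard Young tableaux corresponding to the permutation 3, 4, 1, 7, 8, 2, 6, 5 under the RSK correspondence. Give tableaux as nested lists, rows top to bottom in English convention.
Insert each entry of the permutation into P by Schensted row insertion, recording in Q the position of each new cell.

Insert 3: appended to row 1. P = [[3]].
Insert 4: appended to row 1. P = [[3, 4]].
Insert 1: 1 bumps 3 from row 1; 3 starts row 2. P = [[1, 4], [3]].
Insert 7: appended to row 1. P = [[1, 4, 7], [3]].
Insert 8: appended to row 1. P = [[1, 4, 7, 8], [3]].
Insert 2: 2 bumps 4 from row 1; 4 appends to row 2. P = [[1, 2, 7, 8], [3, 4]].
Insert 6: 6 bumps 7 from row 1; 7 appends to row 2. P = [[1, 2, 6, 8], [3, 4, 7]].
Insert 5: 5 bumps 6 from row 1; 6 bumps 7 from row 2; 7 starts row 3. P = [[1, 2, 5, 8], [3, 4, 6], [7]].

So P = [[1, 2, 5, 8], [3, 4, 6], [7]], Q = [[1, 2, 4, 5], [3, 6, 7], [8]].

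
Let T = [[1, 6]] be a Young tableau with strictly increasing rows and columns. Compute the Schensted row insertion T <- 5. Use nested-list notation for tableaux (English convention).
In row 1, 5 replaces 6 (the leftmost entry greater than 5); 6 is bumped to row 2. 6 starts a new row 2. The new tableau is [[1, 5], [6]].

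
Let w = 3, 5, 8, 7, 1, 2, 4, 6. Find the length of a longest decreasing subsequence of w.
3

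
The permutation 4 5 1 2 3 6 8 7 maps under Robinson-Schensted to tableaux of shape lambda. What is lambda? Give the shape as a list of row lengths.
Row-insert each entry into an empty tableau.

After inserting 4: P = [[4]].
After inserting 5: P = [[4, 5]].
After inserting 1: P = [[1, 5], [4]].
After inserting 2: P = [[1, 2], [4, 5]].
After inserting 3: P = [[1, 2, 3], [4, 5]].
After inserting 6: P = [[1, 2, 3, 6], [4, 5]].
After inserting 8: P = [[1, 2, 3, 6, 8], [4, 5]].
After inserting 7: P = [[1, 2, 3, 6, 7], [4, 5, 8]].

The final insertion tableau P = [[1, 2, 3, 6, 7], [4, 5, 8]] has shape [5, 3].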